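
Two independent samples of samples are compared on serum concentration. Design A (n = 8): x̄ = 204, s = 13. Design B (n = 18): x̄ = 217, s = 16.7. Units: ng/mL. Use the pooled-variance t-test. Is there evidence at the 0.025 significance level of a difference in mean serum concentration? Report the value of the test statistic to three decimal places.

-1.947

Let group 1 = design A, group 2 = design B. H0: μ_1 = μ_2; H1: μ_1 ≠ μ_2 (two-sample pooled-variance t-test, two-sided).
s_p² = [(8−1)·13² + (18−1)·16.7²]/(8+18−2) = 246.839
t = (204 − 217)/√[246.839·(1/8 + 1/18)] = -1.947
df = n₁ + n₂ − 2 = 24
Two-sided p-value ≈ 0.063
Since p ≈ 0.063 > α = 0.025, fail to reject H0; the evidence is not statistically significant.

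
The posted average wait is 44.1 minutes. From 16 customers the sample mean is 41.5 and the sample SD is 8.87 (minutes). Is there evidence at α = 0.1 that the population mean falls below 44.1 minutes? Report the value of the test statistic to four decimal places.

-1.1725

H0: μ = 44.1; H1: μ < 44.1 (one-sample t-test, left-tailed).
t = (x̄ − μ₀)/(s/√n) = (41.5 − 44.1)/(8.87/√16) = -1.1725
df = n − 1 = 15
p-value = P(T ≤ -1.1725) ≈ 0.1296
Since p ≈ 0.1296 > α = 0.1, fail to reject H0; the data do not provide sufficient evidence against H0.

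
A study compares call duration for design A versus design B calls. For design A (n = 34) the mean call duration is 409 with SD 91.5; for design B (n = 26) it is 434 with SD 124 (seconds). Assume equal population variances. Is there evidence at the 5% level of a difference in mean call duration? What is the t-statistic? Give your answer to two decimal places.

Let group 1 = design A, group 2 = design B. H0: μ_1 = μ_2; H1: μ_1 ≠ μ_2 (two-sample pooled-variance t-test, two-sided).
s_p² = [(34−1)·91.5² + (26−1)·124²]/(34+26−2) = 11391.1
t = (409 − 434)/√[11391.1·(1/34 + 1/26)] = -0.90
df = n₁ + n₂ − 2 = 58
Two-sided p-value ≈ 0.3723
Since p ≈ 0.3723 > α = 0.05, fail to reject H0; the data do not provide sufficient evidence against H0.

-0.90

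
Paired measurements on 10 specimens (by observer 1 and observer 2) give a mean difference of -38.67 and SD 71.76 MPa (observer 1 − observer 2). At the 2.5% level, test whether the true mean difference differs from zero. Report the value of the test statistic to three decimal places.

H0: μ_d = 0; H1: μ_d ≠ 0 (paired t-test on the differences, two-sided).
t = d̄/(s_d/√n) = -38.67/(71.76/√10) = -1.704
df = n − 1 = 9
Two-sided p-value ≈ 0.1226
Since p ≈ 0.1226 > α = 0.025, fail to reject H0; the evidence is not statistically significant.

-1.704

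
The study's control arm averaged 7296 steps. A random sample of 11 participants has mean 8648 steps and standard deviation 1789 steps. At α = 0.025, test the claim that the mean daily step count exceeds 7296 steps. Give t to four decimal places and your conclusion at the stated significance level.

t = 2.5065; reject H0

H0: μ = 7296; H1: μ > 7296 (one-sample t-test, right-tailed).
t = (x̄ − μ₀)/(s/√n) = (8648 − 7296)/(1789/√11) = 2.5065
df = n − 1 = 10
p-value = P(T ≥ 2.5065) ≈ 0.0156
Since p ≈ 0.0156 < α = 0.025, reject H0; the evidence is statistically significant.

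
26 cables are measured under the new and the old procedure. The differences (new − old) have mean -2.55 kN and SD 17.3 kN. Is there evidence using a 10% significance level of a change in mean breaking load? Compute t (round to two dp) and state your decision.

H0: μ_d = 0; H1: μ_d ≠ 0 (paired t-test on the differences, two-sided).
t = d̄/(s_d/√n) = -2.55/(17.3/√26) = -0.75
df = n − 1 = 25
Two-sided p-value ≈ 0.4593
Since p ≈ 0.4593 > α = 0.1, fail to reject H0; the evidence is not statistically significant.

t = -0.75; fail to reject H0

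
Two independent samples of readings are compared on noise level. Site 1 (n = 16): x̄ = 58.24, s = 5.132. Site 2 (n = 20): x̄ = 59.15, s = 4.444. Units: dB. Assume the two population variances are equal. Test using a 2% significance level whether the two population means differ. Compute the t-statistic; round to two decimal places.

-0.57

Let group 1 = site 1, group 2 = site 2. H0: μ_1 = μ_2; H1: μ_1 ≠ μ_2 (two-sample pooled-variance t-test, two-sided).
s_p² = [(16−1)·5.132² + (20−1)·4.444²]/(16+20−2) = 22.6557
t = (58.24 − 59.15)/√[22.6557·(1/16 + 1/20)] = -0.57
df = n₁ + n₂ − 2 = 34
Two-sided p-value ≈ 0.5724
Since p ≈ 0.5724 > α = 0.02, fail to reject H0; the evidence is not statistically significant.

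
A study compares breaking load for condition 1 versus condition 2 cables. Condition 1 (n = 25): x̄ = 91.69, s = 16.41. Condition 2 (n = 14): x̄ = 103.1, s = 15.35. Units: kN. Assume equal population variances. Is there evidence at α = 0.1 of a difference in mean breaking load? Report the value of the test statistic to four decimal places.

-2.1303

Let group 1 = condition 1, group 2 = condition 2. H0: μ_1 = μ_2; H1: μ_1 ≠ μ_2 (two-sample pooled-variance t-test, two-sided).
s_p² = [(25−1)·16.41² + (14−1)·15.35²]/(25+14−2) = 257.46
t = (91.69 − 103.1)/√[257.46·(1/25 + 1/14)] = -2.1303
df = n₁ + n₂ − 2 = 37
Two-sided p-value ≈ 0.040
Since p ≈ 0.040 < α = 0.1, reject H0; the data support H1.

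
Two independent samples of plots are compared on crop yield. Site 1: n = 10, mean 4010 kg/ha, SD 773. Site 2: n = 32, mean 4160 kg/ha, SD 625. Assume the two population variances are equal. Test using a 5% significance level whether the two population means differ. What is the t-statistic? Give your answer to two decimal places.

Let group 1 = site 1, group 2 = site 2. H0: μ_1 = μ_2; H1: μ_1 ≠ μ_2 (two-sample pooled-variance t-test, two-sided).
s_p² = [(10−1)·773² + (32−1)·625²]/(10+32−2) = 437178
t = (4010 − 4160)/√[437178·(1/10 + 1/32)] = -0.63
df = n₁ + n₂ − 2 = 40
Two-sided p-value ≈ 0.5347
Since p ≈ 0.5347 > α = 0.05, fail to reject H0; the data do not provide sufficient evidence against H0.

-0.63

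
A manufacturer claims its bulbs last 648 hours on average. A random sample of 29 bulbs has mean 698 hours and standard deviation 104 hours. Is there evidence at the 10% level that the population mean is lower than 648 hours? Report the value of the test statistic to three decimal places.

H0: μ = 648; H1: μ < 648 (one-sample t-test, left-tailed).
t = (x̄ − μ₀)/(s/√n) = (698 − 648)/(104/√29) = 2.589
df = n − 1 = 28
p-value = P(T ≤ 2.589) ≈ 0.992
Since p ≈ 0.992 > α = 0.1, fail to reject H0; the data do not provide sufficient evidence against H0.

2.589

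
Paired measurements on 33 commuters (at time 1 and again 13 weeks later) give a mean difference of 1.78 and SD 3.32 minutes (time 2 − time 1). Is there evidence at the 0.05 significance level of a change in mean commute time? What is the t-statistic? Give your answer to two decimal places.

3.08

H0: μ_d = 0; H1: μ_d ≠ 0 (paired t-test on the differences, two-sided).
t = d̄/(s_d/√n) = 1.78/(3.32/√33) = 3.08
df = n − 1 = 32
Two-sided p-value ≈ 0.0042
Since p ≈ 0.0042 < α = 0.05, reject H0; the evidence is statistically significant.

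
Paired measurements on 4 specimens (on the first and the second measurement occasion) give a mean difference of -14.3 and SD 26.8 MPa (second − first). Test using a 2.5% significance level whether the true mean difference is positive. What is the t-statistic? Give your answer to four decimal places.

-1.0672

H0: μ_d = 0; H1: μ_d > 0 (paired t-test on the differences, right-tailed).
t = d̄/(s_d/√n) = -14.3/(26.8/√4) = -1.0672
df = n − 1 = 3
p-value = P(T ≥ -1.0672) ≈ 0.8179
Since p ≈ 0.8179 > α = 0.025, fail to reject H0; the data do not provide sufficient evidence against H0.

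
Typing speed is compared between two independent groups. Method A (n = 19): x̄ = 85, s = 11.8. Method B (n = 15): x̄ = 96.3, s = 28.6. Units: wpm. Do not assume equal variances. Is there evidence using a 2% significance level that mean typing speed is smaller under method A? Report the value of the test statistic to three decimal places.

-1.437

Let group 1 = method A, group 2 = method B. H0: μ_1 = μ_2; H1: μ_1 < μ_2 (Welch's two-sample t-test, left-tailed).
t = (x̄_1 − x̄_2)/√(s_1²/n_1 + s_2²/n_2) = (85 − 96.3)/√(11.8²/19 + 28.6²/15) = -1.437
Welch–Satterthwaite df ≈ 17.77
p-value = P(T ≤ -1.437) ≈ 0.084
Since p ≈ 0.084 > α = 0.02, fail to reject H0; the data do not provide sufficient evidence against H0.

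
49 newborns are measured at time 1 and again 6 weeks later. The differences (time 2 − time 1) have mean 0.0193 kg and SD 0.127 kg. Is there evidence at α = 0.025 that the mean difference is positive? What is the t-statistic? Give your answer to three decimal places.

1.064

H0: μ_d = 0; H1: μ_d > 0 (paired t-test on the differences, right-tailed).
t = d̄/(s_d/√n) = 0.0193/(0.127/√49) = 1.064
df = n − 1 = 48
p-value = P(T ≥ 1.064) ≈ 0.1464
Since p ≈ 0.1464 > α = 0.025, fail to reject H0; the evidence is not statistically significant.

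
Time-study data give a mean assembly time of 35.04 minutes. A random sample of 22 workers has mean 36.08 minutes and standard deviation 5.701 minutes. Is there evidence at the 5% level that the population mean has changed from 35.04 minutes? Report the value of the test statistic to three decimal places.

H0: μ = 35.04; H1: μ ≠ 35.04 (one-sample t-test, two-sided).
t = (x̄ − μ₀)/(s/√n) = (36.08 − 35.04)/(5.701/√22) = 0.856
df = n − 1 = 21
Two-sided p-value ≈ 0.4019
Since p ≈ 0.4019 > α = 0.05, fail to reject H0; the evidence is not statistically significant.

0.856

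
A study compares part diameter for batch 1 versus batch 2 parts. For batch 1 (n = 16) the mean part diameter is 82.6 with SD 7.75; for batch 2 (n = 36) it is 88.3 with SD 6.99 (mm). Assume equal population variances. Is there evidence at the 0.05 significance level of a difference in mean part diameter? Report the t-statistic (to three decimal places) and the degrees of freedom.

Let group 1 = batch 1, group 2 = batch 2. H0: μ_1 = μ_2; H1: μ_1 ≠ μ_2 (two-sample pooled-variance t-test, two-sided).
s_p² = [(16−1)·7.75² + (36−1)·6.99²]/(16+36−2) = 52.2208
t = (82.6 − 88.3)/√[52.2208·(1/16 + 1/36)] = -2.625
df = n₁ + n₂ − 2 = 50
Two-sided p-value ≈ 0.0115
Since p ≈ 0.0115 < α = 0.05, reject H0; the data support H1.

t = -2.625, df = 50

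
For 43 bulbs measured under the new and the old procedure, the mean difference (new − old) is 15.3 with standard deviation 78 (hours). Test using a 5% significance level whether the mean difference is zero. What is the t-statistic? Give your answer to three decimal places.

H0: μ_d = 0; H1: μ_d ≠ 0 (paired t-test on the differences, two-sided).
t = d̄/(s_d/√n) = 15.3/(78/√43) = 1.286
df = n − 1 = 42
Two-sided p-value ≈ 0.205
Since p ≈ 0.205 > α = 0.05, fail to reject H0; the evidence is not statistically significant.

1.286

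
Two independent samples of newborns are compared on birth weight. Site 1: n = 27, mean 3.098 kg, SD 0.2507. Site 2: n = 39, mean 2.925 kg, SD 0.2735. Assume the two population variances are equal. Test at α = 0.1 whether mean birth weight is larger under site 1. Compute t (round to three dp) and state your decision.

t = 2.613; reject H0

Let group 1 = site 1, group 2 = site 2. H0: μ_1 = μ_2; H1: μ_1 > μ_2 (two-sample pooled-variance t-test, right-tailed).
s_p² = [(27−1)·0.2507² + (39−1)·0.2735²]/(27+39−2) = 0.0699468
t = (3.098 − 2.925)/√[0.0699468·(1/27 + 1/39)] = 2.613
df = n₁ + n₂ − 2 = 64
p-value = P(T ≥ 2.613) ≈ 0.006
Since p ≈ 0.006 < α = 0.1, reject H0; the data support H1.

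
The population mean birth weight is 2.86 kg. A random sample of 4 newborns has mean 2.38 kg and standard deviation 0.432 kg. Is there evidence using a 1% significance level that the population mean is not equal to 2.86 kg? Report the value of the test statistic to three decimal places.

H0: μ = 2.86; H1: μ ≠ 2.86 (one-sample t-test, two-sided).
t = (x̄ − μ₀)/(s/√n) = (2.38 − 2.86)/(0.432/√4) = -2.222
df = n − 1 = 3
Two-sided p-value ≈ 0.1128
Since p ≈ 0.1128 > α = 0.01, fail to reject H0; the data do not provide sufficient evidence against H0.

-2.222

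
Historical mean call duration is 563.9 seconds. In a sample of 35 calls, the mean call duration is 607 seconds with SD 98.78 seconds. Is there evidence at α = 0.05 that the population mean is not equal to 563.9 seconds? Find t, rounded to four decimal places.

H0: μ = 563.9; H1: μ ≠ 563.9 (one-sample t-test, two-sided).
t = (x̄ − μ₀)/(s/√n) = (607 − 563.9)/(98.78/√35) = 2.5813
df = n − 1 = 34
Two-sided p-value ≈ 0.014
Since p ≈ 0.014 < α = 0.05, reject H0; the data support H1.

2.5813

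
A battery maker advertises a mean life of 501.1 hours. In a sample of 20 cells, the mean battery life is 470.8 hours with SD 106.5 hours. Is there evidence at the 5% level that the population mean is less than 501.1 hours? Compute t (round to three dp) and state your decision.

H0: μ = 501.1; H1: μ < 501.1 (one-sample t-test, left-tailed).
t = (x̄ − μ₀)/(s/√n) = (470.8 − 501.1)/(106.5/√20) = -1.272
df = n − 1 = 19
p-value = P(T ≤ -1.272) ≈ 0.109
Since p ≈ 0.109 > α = 0.05, fail to reject H0; the data do not provide sufficient evidence against H0.

t = -1.272; fail to reject H0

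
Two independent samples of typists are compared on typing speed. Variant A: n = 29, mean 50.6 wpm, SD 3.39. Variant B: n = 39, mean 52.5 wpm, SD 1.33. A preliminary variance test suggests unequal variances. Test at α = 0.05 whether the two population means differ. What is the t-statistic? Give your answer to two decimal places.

-2.86

Let group 1 = variant A, group 2 = variant B. H0: μ_1 = μ_2; H1: μ_1 ≠ μ_2 (Welch's two-sample t-test, two-sided).
t = (x̄_1 − x̄_2)/√(s_1²/n_1 + s_2²/n_2) = (50.6 − 52.5)/√(3.39²/29 + 1.33²/39) = -2.86
Welch–Satterthwaite df ≈ 34.44
Two-sided p-value ≈ 0.0072
Since p ≈ 0.0072 < α = 0.05, reject H0; the data support H1.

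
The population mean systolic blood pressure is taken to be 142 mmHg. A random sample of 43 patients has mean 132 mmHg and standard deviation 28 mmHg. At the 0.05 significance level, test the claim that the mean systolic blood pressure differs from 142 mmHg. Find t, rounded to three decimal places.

H0: μ = 142; H1: μ ≠ 142 (one-sample t-test, two-sided).
t = (x̄ − μ₀)/(s/√n) = (132 − 142)/(28/√43) = -2.342
df = n − 1 = 42
Two-sided p-value ≈ 0.0240
Since p ≈ 0.0240 < α = 0.05, reject H0; the data support H1.

-2.342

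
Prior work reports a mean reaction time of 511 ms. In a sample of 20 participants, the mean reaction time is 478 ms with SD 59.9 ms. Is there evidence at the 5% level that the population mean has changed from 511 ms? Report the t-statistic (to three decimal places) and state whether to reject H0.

t = -2.464; reject H0

H0: μ = 511; H1: μ ≠ 511 (one-sample t-test, two-sided).
t = (x̄ − μ₀)/(s/√n) = (478 − 511)/(59.9/√20) = -2.464
df = n − 1 = 19
Two-sided p-value ≈ 0.0235
Since p ≈ 0.0235 < α = 0.05, reject H0; the data support H1.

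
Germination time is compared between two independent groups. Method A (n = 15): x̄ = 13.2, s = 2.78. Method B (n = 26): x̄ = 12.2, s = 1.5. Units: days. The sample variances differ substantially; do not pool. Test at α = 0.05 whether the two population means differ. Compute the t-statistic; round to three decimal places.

Let group 1 = method A, group 2 = method B. H0: μ_1 = μ_2; H1: μ_1 ≠ μ_2 (Welch's two-sample t-test, two-sided).
t = (x̄_1 − x̄_2)/√(s_1²/n_1 + s_2²/n_2) = (13.2 − 12.2)/√(2.78²/15 + 1.5²/26) = 1.289
Welch–Satterthwaite df ≈ 18.80
Two-sided p-value ≈ 0.213
Since p ≈ 0.213 > α = 0.05, fail to reject H0; the evidence is not statistically significant.

1.289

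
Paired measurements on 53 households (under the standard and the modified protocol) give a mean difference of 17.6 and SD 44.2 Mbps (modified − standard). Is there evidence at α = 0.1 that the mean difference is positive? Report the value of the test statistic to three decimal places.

2.899

H0: μ_d = 0; H1: μ_d > 0 (paired t-test on the differences, right-tailed).
t = d̄/(s_d/√n) = 17.6/(44.2/√53) = 2.899
df = n − 1 = 52
p-value = P(T ≥ 2.899) ≈ 0.003
Since p ≈ 0.003 < α = 0.1, reject H0; the evidence is statistically significant.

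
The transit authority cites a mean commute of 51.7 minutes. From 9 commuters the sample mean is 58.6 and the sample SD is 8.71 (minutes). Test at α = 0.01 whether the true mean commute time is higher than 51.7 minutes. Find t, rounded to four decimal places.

2.3766

H0: μ = 51.7; H1: μ > 51.7 (one-sample t-test, right-tailed).
t = (x̄ − μ₀)/(s/√n) = (58.6 − 51.7)/(8.71/√9) = 2.3766
df = n − 1 = 8
p-value = P(T ≥ 2.3766) ≈ 0.022
Since p ≈ 0.022 > α = 0.01, fail to reject H0; the evidence is not statistically significant.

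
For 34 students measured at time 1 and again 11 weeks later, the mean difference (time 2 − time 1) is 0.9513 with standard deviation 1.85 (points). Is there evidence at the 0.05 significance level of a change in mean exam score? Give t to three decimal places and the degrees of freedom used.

H0: μ_d = 0; H1: μ_d ≠ 0 (paired t-test on the differences, two-sided).
t = d̄/(s_d/√n) = 0.9513/(1.85/√34) = 2.998
df = n − 1 = 33
Two-sided p-value ≈ 0.005
Since p ≈ 0.005 < α = 0.05, reject H0; the data support H1.

t = 2.998, df = 33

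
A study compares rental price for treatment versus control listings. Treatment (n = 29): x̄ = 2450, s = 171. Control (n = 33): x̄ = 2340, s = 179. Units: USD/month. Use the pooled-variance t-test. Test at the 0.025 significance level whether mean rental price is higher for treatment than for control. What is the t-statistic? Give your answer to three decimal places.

Let group 1 = treatment, group 2 = control. H0: μ_1 = μ_2; H1: μ_1 > μ_2 (two-sample pooled-variance t-test, right-tailed).
s_p² = [(29−1)·171² + (33−1)·179²]/(29+33−2) = 30734.3
t = (2450 − 2340)/√[30734.3·(1/29 + 1/33)] = 2.465
df = n₁ + n₂ − 2 = 60
p-value = P(T ≥ 2.465) ≈ 0.008
Since p ≈ 0.008 < α = 0.025, reject H0; the data support H1.

2.465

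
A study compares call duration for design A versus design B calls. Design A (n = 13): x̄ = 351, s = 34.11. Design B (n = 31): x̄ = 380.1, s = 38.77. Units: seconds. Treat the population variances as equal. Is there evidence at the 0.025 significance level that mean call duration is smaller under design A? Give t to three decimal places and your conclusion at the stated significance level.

Let group 1 = design A, group 2 = design B. H0: μ_1 = μ_2; H1: μ_1 < μ_2 (two-sample pooled-variance t-test, left-tailed).
s_p² = [(13−1)·34.11² + (31−1)·38.77²]/(13+31−2) = 1406.08
t = (351 − 380.1)/√[1406.08·(1/13 + 1/31)] = -2.349
df = n₁ + n₂ − 2 = 42
p-value = P(T ≤ -2.349) ≈ 0.012
Since p ≈ 0.012 < α = 0.025, reject H0; the evidence is statistically significant.

t = -2.349; reject H0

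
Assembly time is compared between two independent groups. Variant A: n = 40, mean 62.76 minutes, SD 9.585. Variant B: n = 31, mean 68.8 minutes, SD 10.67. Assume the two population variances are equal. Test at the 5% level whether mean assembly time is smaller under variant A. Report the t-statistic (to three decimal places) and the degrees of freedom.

Let group 1 = variant A, group 2 = variant B. H0: μ_1 = μ_2; H1: μ_1 < μ_2 (two-sample pooled-variance t-test, left-tailed).
s_p² = [(40−1)·9.585² + (31−1)·10.67²]/(40+31−2) = 101.427
t = (62.76 − 68.8)/√[101.427·(1/40 + 1/31)] = -2.506
df = n₁ + n₂ − 2 = 69
p-value = P(T ≤ -2.506) ≈ 0.0073
Since p ≈ 0.0073 < α = 0.05, reject H0; the data support H1.

t = -2.506, df = 69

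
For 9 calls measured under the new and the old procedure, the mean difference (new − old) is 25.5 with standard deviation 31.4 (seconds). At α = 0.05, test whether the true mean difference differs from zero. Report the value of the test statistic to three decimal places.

2.436

H0: μ_d = 0; H1: μ_d ≠ 0 (paired t-test on the differences, two-sided).
t = d̄/(s_d/√n) = 25.5/(31.4/√9) = 2.436
df = n − 1 = 8
Two-sided p-value ≈ 0.0408
Since p ≈ 0.0408 < α = 0.05, reject H0; the evidence is statistically significant.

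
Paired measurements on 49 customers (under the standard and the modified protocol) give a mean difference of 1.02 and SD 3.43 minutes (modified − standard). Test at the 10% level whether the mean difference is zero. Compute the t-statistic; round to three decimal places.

H0: μ_d = 0; H1: μ_d ≠ 0 (paired t-test on the differences, two-sided).
t = d̄/(s_d/√n) = 1.02/(3.43/√49) = 2.082
df = n − 1 = 48
Two-sided p-value ≈ 0.0427
Since p ≈ 0.0427 < α = 0.1, reject H0; the data support H1.

2.082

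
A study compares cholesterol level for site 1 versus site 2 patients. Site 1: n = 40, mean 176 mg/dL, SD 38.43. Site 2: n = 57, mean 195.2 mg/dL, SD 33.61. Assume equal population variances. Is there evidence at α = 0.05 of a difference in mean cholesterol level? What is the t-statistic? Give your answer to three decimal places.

-2.610

Let group 1 = site 1, group 2 = site 2. H0: μ_1 = μ_2; H1: μ_1 ≠ μ_2 (two-sample pooled-variance t-test, two-sided).
s_p² = [(40−1)·38.43² + (57−1)·33.61²]/(40+57−2) = 1272.18
t = (176 − 195.2)/√[1272.18·(1/40 + 1/57)] = -2.610
df = n₁ + n₂ − 2 = 95
Two-sided p-value ≈ 0.0105
Since p ≈ 0.0105 < α = 0.05, reject H0; the data support H1.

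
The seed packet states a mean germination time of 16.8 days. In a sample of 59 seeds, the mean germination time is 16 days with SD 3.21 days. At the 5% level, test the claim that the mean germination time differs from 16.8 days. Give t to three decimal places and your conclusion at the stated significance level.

H0: μ = 16.8; H1: μ ≠ 16.8 (one-sample t-test, two-sided).
t = (x̄ − μ₀)/(s/√n) = (16 − 16.8)/(3.21/√59) = -1.914
df = n − 1 = 58
Two-sided p-value ≈ 0.0605
Since p ≈ 0.0605 > α = 0.05, fail to reject H0; the evidence is not statistically significant.

t = -1.914; fail to reject H0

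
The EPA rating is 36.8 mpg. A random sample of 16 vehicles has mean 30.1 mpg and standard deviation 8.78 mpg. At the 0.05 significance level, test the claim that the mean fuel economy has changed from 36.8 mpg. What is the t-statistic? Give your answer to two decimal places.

H0: μ = 36.8; H1: μ ≠ 36.8 (one-sample t-test, two-sided).
t = (x̄ − μ₀)/(s/√n) = (30.1 − 36.8)/(8.78/√16) = -3.05
df = n − 1 = 15
Two-sided p-value ≈ 0.0081
Since p ≈ 0.0081 < α = 0.05, reject H0; the evidence is statistically significant.

-3.05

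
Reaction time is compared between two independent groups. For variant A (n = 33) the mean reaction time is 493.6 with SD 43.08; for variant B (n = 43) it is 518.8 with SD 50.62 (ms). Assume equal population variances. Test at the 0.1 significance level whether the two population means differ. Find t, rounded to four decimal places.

Let group 1 = variant A, group 2 = variant B. H0: μ_1 = μ_2; H1: μ_1 ≠ μ_2 (two-sample pooled-variance t-test, two-sided).
s_p² = [(33−1)·43.08² + (43−1)·50.62²]/(33+43−2) = 2256.87
t = (493.6 − 518.8)/√[2256.87·(1/33 + 1/43)] = -2.2921
df = n₁ + n₂ − 2 = 74
Two-sided p-value ≈ 0.0247
Since p ≈ 0.0247 < α = 0.1, reject H0; the data support H1.

-2.2921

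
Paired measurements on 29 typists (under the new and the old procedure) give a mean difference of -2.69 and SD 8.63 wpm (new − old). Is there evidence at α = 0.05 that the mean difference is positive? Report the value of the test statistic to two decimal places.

H0: μ_d = 0; H1: μ_d > 0 (paired t-test on the differences, right-tailed).
t = d̄/(s_d/√n) = -2.69/(8.63/√29) = -1.68
df = n − 1 = 28
p-value = P(T ≥ -1.68) ≈ 0.948
Since p ≈ 0.948 > α = 0.05, fail to reject H0; the data do not provide sufficient evidence against H0.

-1.68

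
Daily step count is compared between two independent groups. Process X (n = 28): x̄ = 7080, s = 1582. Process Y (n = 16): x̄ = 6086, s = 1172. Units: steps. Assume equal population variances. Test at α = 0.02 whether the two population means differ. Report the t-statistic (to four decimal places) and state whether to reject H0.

t = 2.1890; fail to reject H0

Let group 1 = process X, group 2 = process Y. H0: μ_1 = μ_2; H1: μ_1 ≠ μ_2 (two-sample pooled-variance t-test, two-sided).
s_p² = [(28−1)·1582² + (16−1)·1172²]/(28+16−2) = 2099460
t = (7080 − 6086)/√[2099460·(1/28 + 1/16)] = 2.1890
df = n₁ + n₂ − 2 = 42
Two-sided p-value ≈ 0.034
Since p ≈ 0.034 > α = 0.02, fail to reject H0; the evidence is not statistically significant.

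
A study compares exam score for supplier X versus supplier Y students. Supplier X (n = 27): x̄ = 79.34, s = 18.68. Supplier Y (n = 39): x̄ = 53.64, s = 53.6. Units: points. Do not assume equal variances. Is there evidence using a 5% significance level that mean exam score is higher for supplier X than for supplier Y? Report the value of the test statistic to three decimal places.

2.762

Let group 1 = supplier X, group 2 = supplier Y. H0: μ_1 = μ_2; H1: μ_1 > μ_2 (Welch's two-sample t-test, right-tailed).
t = (x̄_1 − x̄_2)/√(s_1²/n_1 + s_2²/n_2) = (79.34 − 53.64)/√(18.68²/27 + 53.6²/39) = 2.762
Welch–Satterthwaite df ≈ 50.24
p-value = P(T ≥ 2.762) ≈ 0.004
Since p ≈ 0.004 < α = 0.05, reject H0; the evidence is statistically significant.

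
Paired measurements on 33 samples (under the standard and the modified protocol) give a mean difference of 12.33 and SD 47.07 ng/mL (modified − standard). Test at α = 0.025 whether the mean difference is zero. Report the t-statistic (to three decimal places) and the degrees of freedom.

t = 1.505, df = 32

H0: μ_d = 0; H1: μ_d ≠ 0 (paired t-test on the differences, two-sided).
t = d̄/(s_d/√n) = 12.33/(47.07/√33) = 1.505
df = n − 1 = 32
Two-sided p-value ≈ 0.1422
Since p ≈ 0.1422 > α = 0.025, fail to reject H0; the evidence is not statistically significant.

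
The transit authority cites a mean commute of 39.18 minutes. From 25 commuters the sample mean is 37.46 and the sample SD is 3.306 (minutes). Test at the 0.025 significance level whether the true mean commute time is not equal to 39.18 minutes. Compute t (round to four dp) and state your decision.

t = -2.6013; reject H0

H0: μ = 39.18; H1: μ ≠ 39.18 (one-sample t-test, two-sided).
t = (x̄ − μ₀)/(s/√n) = (37.46 − 39.18)/(3.306/√25) = -2.6013
df = n − 1 = 24
Two-sided p-value ≈ 0.0157
Since p ≈ 0.0157 < α = 0.025, reject H0; the data support H1.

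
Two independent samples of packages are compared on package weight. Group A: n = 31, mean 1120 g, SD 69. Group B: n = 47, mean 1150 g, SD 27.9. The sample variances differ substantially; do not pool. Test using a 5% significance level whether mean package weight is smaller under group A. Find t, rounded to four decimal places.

-2.2999

Let group 1 = group A, group 2 = group B. H0: μ_1 = μ_2; H1: μ_1 < μ_2 (Welch's two-sample t-test, left-tailed).
t = (x̄_1 − x̄_2)/√(s_1²/n_1 + s_2²/n_2) = (1120 − 1150)/√(69²/31 + 27.9²/47) = -2.2999
Welch–Satterthwaite df ≈ 36.54
p-value = P(T ≤ -2.2999) ≈ 0.014
Since p ≈ 0.014 < α = 0.05, reject H0; the evidence is statistically significant.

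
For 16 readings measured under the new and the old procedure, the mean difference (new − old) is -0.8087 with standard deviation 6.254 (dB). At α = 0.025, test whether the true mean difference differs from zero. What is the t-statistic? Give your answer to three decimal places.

-0.517

H0: μ_d = 0; H1: μ_d ≠ 0 (paired t-test on the differences, two-sided).
t = d̄/(s_d/√n) = -0.8087/(6.254/√16) = -0.517
df = n − 1 = 15
Two-sided p-value ≈ 0.6125
Since p ≈ 0.6125 > α = 0.025, fail to reject H0; the evidence is not statistically significant.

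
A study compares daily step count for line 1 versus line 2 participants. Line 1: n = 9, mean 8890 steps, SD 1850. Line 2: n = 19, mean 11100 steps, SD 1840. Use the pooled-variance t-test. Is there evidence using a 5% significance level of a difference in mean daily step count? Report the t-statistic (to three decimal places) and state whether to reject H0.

Let group 1 = line 1, group 2 = line 2. H0: μ_1 = μ_2; H1: μ_1 ≠ μ_2 (two-sample pooled-variance t-test, two-sided).
s_p² = [(9−1)·1850² + (19−1)·1840²]/(9+19−2) = 3396950
t = (8890 − 11100)/√[3396950·(1/9 + 1/19)] = -2.963
df = n₁ + n₂ − 2 = 26
Two-sided p-value ≈ 0.006
Since p ≈ 0.006 < α = 0.05, reject H0; the evidence is statistically significant.

t = -2.963; reject H0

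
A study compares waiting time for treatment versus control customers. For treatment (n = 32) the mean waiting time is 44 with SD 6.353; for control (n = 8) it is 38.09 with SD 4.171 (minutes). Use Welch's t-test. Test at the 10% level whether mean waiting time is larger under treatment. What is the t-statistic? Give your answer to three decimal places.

Let group 1 = treatment, group 2 = control. H0: μ_1 = μ_2; H1: μ_1 > μ_2 (Welch's two-sample t-test, right-tailed).
t = (x̄_1 − x̄_2)/√(s_1²/n_1 + s_2²/n_2) = (44 − 38.09)/√(6.353²/32 + 4.171²/8) = 3.188
Welch–Satterthwaite df ≈ 16.24
p-value = P(T ≥ 3.188) ≈ 0.003
Since p ≈ 0.003 < α = 0.1, reject H0; the data support H1.

3.188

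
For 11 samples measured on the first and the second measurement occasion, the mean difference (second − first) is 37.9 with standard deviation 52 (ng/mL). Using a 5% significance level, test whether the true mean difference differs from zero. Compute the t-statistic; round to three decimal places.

2.417

H0: μ_d = 0; H1: μ_d ≠ 0 (paired t-test on the differences, two-sided).
t = d̄/(s_d/√n) = 37.9/(52/√11) = 2.417
df = n − 1 = 10
Two-sided p-value ≈ 0.0362
Since p ≈ 0.0362 < α = 0.05, reject H0; the evidence is statistically significant.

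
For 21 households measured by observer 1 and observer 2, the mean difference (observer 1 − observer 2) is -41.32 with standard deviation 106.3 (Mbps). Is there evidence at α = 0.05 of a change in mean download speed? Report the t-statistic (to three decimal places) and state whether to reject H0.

t = -1.781; fail to reject H0

H0: μ_d = 0; H1: μ_d ≠ 0 (paired t-test on the differences, two-sided).
t = d̄/(s_d/√n) = -41.32/(106.3/√21) = -1.781
df = n − 1 = 20
Two-sided p-value ≈ 0.0901
Since p ≈ 0.0901 > α = 0.05, fail to reject H0; the data do not provide sufficient evidence against H0.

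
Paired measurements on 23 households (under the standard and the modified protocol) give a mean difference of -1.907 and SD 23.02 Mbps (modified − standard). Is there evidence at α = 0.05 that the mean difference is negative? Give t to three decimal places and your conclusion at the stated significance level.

t = -0.397; fail to reject H0

H0: μ_d = 0; H1: μ_d < 0 (paired t-test on the differences, left-tailed).
t = d̄/(s_d/√n) = -1.907/(23.02/√23) = -0.397
df = n − 1 = 22
p-value = P(T ≤ -0.397) ≈ 0.3475
Since p ≈ 0.3475 > α = 0.05, fail to reject H0; the evidence is not statistically significant.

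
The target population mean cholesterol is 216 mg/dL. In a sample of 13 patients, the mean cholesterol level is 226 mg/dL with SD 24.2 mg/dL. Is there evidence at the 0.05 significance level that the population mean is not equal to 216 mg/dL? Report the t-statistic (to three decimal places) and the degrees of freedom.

t = 1.490, df = 12

H0: μ = 216; H1: μ ≠ 216 (one-sample t-test, two-sided).
t = (x̄ − μ₀)/(s/√n) = (226 − 216)/(24.2/√13) = 1.490
df = n − 1 = 12
Two-sided p-value ≈ 0.162
Since p ≈ 0.162 > α = 0.05, fail to reject H0; the evidence is not statistically significant.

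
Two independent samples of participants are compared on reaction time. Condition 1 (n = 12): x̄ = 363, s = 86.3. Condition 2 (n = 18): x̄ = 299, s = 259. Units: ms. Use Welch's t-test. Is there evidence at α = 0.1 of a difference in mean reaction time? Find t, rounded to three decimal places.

Let group 1 = condition 1, group 2 = condition 2. H0: μ_1 = μ_2; H1: μ_1 ≠ μ_2 (Welch's two-sample t-test, two-sided).
t = (x̄_1 − x̄_2)/√(s_1²/n_1 + s_2²/n_2) = (363 − 299)/√(86.3²/12 + 259²/18) = 0.971
Welch–Satterthwaite df ≈ 22.18
Two-sided p-value ≈ 0.3422
Since p ≈ 0.3422 > α = 0.1, fail to reject H0; the evidence is not statistically significant.

0.971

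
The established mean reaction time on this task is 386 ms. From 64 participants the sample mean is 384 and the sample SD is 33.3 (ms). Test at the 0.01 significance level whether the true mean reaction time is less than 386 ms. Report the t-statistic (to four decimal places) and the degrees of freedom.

H0: μ = 386; H1: μ < 386 (one-sample t-test, left-tailed).
t = (x̄ − μ₀)/(s/√n) = (384 − 386)/(33.3/√64) = -0.4805
df = n − 1 = 63
p-value = P(T ≤ -0.4805) ≈ 0.3163
Since p ≈ 0.3163 > α = 0.01, fail to reject H0; the evidence is not statistically significant.

t = -0.4805, df = 63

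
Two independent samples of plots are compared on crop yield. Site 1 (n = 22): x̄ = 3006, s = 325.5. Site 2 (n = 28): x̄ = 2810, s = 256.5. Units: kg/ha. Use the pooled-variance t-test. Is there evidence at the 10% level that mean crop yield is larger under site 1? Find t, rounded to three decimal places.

2.383

Let group 1 = site 1, group 2 = site 2. H0: μ_1 = μ_2; H1: μ_1 > μ_2 (two-sample pooled-variance t-test, right-tailed).
s_p² = [(22−1)·325.5² + (28−1)·256.5²]/(22+28−2) = 83361.4
t = (3006 − 2810)/√[83361.4·(1/22 + 1/28)] = 2.383
df = n₁ + n₂ − 2 = 48
p-value = P(T ≥ 2.383) ≈ 0.0106
Since p ≈ 0.0106 < α = 0.1, reject H0; the evidence is statistically significant.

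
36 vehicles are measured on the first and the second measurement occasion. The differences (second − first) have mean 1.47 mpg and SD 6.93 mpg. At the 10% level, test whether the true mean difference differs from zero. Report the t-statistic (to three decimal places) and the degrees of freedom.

H0: μ_d = 0; H1: μ_d ≠ 0 (paired t-test on the differences, two-sided).
t = d̄/(s_d/√n) = 1.47/(6.93/√36) = 1.273
df = n − 1 = 35
Two-sided p-value ≈ 0.2115
Since p ≈ 0.2115 > α = 0.1, fail to reject H0; the evidence is not statistically significant.

t = 1.273, df = 35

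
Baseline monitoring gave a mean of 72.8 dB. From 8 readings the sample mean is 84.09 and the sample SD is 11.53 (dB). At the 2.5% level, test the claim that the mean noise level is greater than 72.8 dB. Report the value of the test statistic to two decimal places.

H0: μ = 72.8; H1: μ > 72.8 (one-sample t-test, right-tailed).
t = (x̄ − μ₀)/(s/√n) = (84.09 − 72.8)/(11.53/√8) = 2.77
df = n − 1 = 7
p-value = P(T ≥ 2.77) ≈ 0.014
Since p ≈ 0.014 < α = 0.025, reject H0; the data support H1.

2.77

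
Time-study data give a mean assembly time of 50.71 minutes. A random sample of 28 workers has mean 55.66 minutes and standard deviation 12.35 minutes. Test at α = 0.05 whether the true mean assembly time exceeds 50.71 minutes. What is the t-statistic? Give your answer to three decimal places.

2.121

H0: μ = 50.71; H1: μ > 50.71 (one-sample t-test, right-tailed).
t = (x̄ − μ₀)/(s/√n) = (55.66 − 50.71)/(12.35/√28) = 2.121
df = n − 1 = 27
p-value = P(T ≥ 2.121) ≈ 0.0216
Since p ≈ 0.0216 < α = 0.05, reject H0; the evidence is statistically significant.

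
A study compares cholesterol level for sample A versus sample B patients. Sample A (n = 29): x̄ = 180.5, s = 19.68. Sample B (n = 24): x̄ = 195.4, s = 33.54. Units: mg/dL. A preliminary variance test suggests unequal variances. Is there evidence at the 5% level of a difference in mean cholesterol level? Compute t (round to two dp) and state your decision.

t = -1.92; fail to reject H0

Let group 1 = sample A, group 2 = sample B. H0: μ_1 = μ_2; H1: μ_1 ≠ μ_2 (Welch's two-sample t-test, two-sided).
t = (x̄_1 − x̄_2)/√(s_1²/n_1 + s_2²/n_2) = (180.5 − 195.4)/√(19.68²/29 + 33.54²/24) = -1.92
Welch–Satterthwaite df ≈ 35.60
Two-sided p-value ≈ 0.0629
Since p ≈ 0.0629 > α = 0.05, fail to reject H0; the evidence is not statistically significant.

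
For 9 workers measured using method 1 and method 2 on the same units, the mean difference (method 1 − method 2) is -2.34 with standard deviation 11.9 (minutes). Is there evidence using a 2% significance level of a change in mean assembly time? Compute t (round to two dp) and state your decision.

H0: μ_d = 0; H1: μ_d ≠ 0 (paired t-test on the differences, two-sided).
t = d̄/(s_d/√n) = -2.34/(11.9/√9) = -0.59
df = n − 1 = 8
Two-sided p-value ≈ 0.572
Since p ≈ 0.572 > α = 0.02, fail to reject H0; the data do not provide sufficient evidence against H0.

t = -0.59; fail to reject H0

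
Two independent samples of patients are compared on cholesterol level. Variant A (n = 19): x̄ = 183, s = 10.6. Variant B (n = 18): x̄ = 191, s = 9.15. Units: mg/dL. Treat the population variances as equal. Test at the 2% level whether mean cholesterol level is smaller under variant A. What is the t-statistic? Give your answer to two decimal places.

Let group 1 = variant A, group 2 = variant B. H0: μ_1 = μ_2; H1: μ_1 < μ_2 (two-sample pooled-variance t-test, left-tailed).
s_p² = [(19−1)·10.6² + (18−1)·9.15²]/(19+18−2) = 98.4504
t = (183 − 191)/√[98.4504·(1/19 + 1/18)] = -2.45
df = n₁ + n₂ − 2 = 35
p-value = P(T ≤ -2.45) ≈ 0.0097
Since p ≈ 0.0097 < α = 0.02, reject H0; the data support H1.

-2.45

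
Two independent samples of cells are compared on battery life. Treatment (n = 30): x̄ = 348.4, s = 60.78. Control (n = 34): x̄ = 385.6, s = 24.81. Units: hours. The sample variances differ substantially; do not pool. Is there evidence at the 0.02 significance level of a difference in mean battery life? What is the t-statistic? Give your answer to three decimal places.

-3.130

Let group 1 = treatment, group 2 = control. H0: μ_1 = μ_2; H1: μ_1 ≠ μ_2 (Welch's two-sample t-test, two-sided).
t = (x̄_1 − x̄_2)/√(s_1²/n_1 + s_2²/n_2) = (348.4 − 385.6)/√(60.78²/30 + 24.81²/34) = -3.130
Welch–Satterthwaite df ≈ 37.44
Two-sided p-value ≈ 0.003
Since p ≈ 0.003 < α = 0.02, reject H0; the evidence is statistically significant.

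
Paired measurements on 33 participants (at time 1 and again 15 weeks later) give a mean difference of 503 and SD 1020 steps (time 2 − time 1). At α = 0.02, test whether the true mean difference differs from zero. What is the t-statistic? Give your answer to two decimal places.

2.83

H0: μ_d = 0; H1: μ_d ≠ 0 (paired t-test on the differences, two-sided).
t = d̄/(s_d/√n) = 503/(1020/√33) = 2.83
df = n − 1 = 32
Two-sided p-value ≈ 0.008
Since p ≈ 0.008 < α = 0.02, reject H0; the data support H1.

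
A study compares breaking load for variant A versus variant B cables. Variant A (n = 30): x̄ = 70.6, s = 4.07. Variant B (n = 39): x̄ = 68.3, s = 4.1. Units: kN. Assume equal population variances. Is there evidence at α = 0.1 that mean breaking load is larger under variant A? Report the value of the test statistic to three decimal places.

Let group 1 = variant A, group 2 = variant B. H0: μ_1 = μ_2; H1: μ_1 > μ_2 (two-sample pooled-variance t-test, right-tailed).
s_p² = [(30−1)·4.07² + (39−1)·4.1²]/(30+39−2) = 16.7039
t = (70.6 − 68.3)/√[16.7039·(1/30 + 1/39)] = 2.317
df = n₁ + n₂ − 2 = 67
p-value = P(T ≥ 2.317) ≈ 0.0118
Since p ≈ 0.0118 < α = 0.1, reject H0; the data support H1.

2.317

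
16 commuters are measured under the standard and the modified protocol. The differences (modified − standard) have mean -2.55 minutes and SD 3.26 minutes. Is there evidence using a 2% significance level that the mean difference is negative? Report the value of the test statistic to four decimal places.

-3.1288

H0: μ_d = 0; H1: μ_d < 0 (paired t-test on the differences, left-tailed).
t = d̄/(s_d/√n) = -2.55/(3.26/√16) = -3.1288
df = n − 1 = 15
p-value = P(T ≤ -3.1288) ≈ 0.003
Since p ≈ 0.003 < α = 0.02, reject H0; the evidence is statistically significant.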